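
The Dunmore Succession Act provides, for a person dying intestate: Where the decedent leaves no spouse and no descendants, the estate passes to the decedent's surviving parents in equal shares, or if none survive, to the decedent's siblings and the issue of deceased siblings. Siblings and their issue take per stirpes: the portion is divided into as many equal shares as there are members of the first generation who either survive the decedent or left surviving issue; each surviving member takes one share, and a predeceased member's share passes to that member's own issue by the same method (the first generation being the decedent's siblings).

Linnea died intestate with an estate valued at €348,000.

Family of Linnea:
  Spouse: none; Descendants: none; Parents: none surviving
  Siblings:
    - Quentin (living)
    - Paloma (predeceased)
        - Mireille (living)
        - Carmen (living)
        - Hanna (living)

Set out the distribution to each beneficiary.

Quentin: €174,000; Mireille: €58,000; Carmen: €58,000; Hanna: €58,000

The entire €348,000 passes to the siblings and their issue.
That amount (€348,000) is divided into 2 shares of €174,000: Quentin takes €174,000; Paloma's €174,000 share passes to Paloma's issue.
Paloma's share (€174,000) is divided into 3 shares of €58,000: Mireille, Carmen, and Hanna each take €58,000.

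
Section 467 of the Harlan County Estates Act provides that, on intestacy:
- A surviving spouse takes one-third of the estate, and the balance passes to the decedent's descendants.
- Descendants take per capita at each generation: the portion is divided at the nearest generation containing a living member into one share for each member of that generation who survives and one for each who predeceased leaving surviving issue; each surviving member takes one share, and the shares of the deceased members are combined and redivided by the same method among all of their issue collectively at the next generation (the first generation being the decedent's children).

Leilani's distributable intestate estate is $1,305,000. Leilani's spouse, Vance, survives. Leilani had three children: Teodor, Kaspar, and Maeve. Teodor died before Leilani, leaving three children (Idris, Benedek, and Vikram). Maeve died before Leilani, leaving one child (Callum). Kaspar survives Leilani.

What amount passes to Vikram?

Vance takes one-third of $1,305,000 = $435,000. The remaining $870,000 passes to the descendants.
The descendants' portion ($870,000) is divided at the children's generation into 3 shares of $290,000. Kaspar takes $290,000. The 2 shares of the deceased (Teodor and Maeve) are combined into a pool of $580,000.
That pool ($580,000) is divided at the grandchildren's generation equally among Idris, Benedek, Vikram, and Callum: $145,000 each.

Vikram receives $145,000.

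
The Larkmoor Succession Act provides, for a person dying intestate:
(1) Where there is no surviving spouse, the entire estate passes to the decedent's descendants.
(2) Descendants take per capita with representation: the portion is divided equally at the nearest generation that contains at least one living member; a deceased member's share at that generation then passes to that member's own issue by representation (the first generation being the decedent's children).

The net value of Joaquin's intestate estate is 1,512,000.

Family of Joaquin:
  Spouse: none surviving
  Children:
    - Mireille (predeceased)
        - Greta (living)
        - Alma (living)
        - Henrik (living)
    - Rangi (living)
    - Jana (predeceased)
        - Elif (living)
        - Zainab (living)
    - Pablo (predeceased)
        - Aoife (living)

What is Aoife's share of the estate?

The entire 1,512,000 passes to the descendants.
That amount (1,512,000) is divided into 4 shares of 378,000: Rangi takes 378,000; Mireille's 378,000 share passes to Mireille's issue; Jana's 378,000 share passes to Jana's issue; Pablo's 378,000 share passes to Pablo's issue.
Mireille's share (378,000) is divided into 3 shares of 126,000: Greta, Alma, and Henrik each take 126,000.
Jana's share (378,000) is divided into 2 shares of 189,000: Elif and Zainab each take 189,000.
Pablo's share (378,000) passes entirely to Aoife.

Aoife receives 378,000.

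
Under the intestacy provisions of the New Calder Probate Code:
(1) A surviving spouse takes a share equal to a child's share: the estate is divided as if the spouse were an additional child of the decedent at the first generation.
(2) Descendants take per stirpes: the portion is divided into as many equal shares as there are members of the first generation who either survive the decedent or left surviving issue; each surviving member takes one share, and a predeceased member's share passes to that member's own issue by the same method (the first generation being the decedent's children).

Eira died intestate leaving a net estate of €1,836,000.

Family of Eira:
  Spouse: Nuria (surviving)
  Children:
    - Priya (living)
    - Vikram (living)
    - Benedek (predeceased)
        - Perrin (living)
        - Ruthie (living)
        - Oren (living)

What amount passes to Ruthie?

The spouse counts as an additional share at the children's level, so there are 4 primary shares of €459,000. Nuria takes one such share (€459,000).
The children's combined portion (€1,377,000) is divided into 3 shares of €459,000: Priya and Vikram each take €459,000; Benedek's €459,000 share passes to Benedek's issue.
Benedek's share (€459,000) is divided into 3 shares of €153,000: Perrin, Ruthie, and Oren each take €153,000.

Ruthie receives €153,000.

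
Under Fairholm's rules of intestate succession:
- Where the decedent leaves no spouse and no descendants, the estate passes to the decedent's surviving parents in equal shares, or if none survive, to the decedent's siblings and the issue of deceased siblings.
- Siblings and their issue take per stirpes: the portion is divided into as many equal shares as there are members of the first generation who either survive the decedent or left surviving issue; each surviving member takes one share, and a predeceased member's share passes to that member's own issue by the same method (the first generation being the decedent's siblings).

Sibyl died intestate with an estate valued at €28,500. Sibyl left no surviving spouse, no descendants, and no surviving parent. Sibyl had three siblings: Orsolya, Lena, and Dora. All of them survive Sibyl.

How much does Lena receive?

Lena receives €9,500.

The entire €28,500 passes to the siblings and their issue.
That amount (€28,500) is divided into 3 shares of €9,500: Orsolya, Lena, and Dora each take €9,500.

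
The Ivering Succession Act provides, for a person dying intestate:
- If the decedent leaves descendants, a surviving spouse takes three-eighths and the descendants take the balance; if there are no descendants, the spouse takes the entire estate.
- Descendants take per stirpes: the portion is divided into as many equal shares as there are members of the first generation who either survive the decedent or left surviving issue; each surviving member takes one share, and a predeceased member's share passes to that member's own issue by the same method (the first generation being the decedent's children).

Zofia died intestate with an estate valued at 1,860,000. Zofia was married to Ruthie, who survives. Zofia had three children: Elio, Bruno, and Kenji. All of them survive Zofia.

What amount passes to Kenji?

Ruthie takes three-eighths of 1,860,000 = 697,500. The remaining 1,162,500 passes to the descendants.
The descendants' portion (1,162,500) is divided into 3 shares of 387,500: Elio, Bruno, and Kenji each take 387,500.

Kenji receives 387,500.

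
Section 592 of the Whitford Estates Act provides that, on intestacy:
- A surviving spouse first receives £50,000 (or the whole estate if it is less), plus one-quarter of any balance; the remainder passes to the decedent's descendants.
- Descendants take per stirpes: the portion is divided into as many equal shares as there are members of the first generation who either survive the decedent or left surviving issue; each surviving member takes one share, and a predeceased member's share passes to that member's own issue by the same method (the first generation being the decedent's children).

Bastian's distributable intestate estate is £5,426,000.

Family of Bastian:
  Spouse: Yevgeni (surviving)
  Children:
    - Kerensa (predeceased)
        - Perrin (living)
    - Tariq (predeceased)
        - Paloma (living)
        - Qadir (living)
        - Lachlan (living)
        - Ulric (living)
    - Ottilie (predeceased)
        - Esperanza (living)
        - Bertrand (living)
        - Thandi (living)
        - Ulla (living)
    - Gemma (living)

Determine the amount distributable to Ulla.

Yevgeni first takes £50,000, leaving a balance of £5,376,000. Yevgeni then takes one-quarter of the balance (£1,344,000), for a total of £1,394,000. The remaining £4,032,000 passes to the descendants.
The descendants' portion (£4,032,000) is divided into 4 shares of £1,008,000: Gemma takes £1,008,000; Kerensa's £1,008,000 share passes to Kerensa's issue; Tariq's £1,008,000 share passes to Tariq's issue; Ottilie's £1,008,000 share passes to Ottilie's issue.
Kerensa's share (£1,008,000) passes entirely to Perrin.
Tariq's share (£1,008,000) is divided into 4 shares of £252,000: Paloma, Qadir, Lachlan, and Ulric each take £252,000.
Ottilie's share (£1,008,000) is divided into 4 shares of £252,000: Esperanza, Bertrand, Thandi, and Ulla each take £252,000.

Ulla receives £252,000.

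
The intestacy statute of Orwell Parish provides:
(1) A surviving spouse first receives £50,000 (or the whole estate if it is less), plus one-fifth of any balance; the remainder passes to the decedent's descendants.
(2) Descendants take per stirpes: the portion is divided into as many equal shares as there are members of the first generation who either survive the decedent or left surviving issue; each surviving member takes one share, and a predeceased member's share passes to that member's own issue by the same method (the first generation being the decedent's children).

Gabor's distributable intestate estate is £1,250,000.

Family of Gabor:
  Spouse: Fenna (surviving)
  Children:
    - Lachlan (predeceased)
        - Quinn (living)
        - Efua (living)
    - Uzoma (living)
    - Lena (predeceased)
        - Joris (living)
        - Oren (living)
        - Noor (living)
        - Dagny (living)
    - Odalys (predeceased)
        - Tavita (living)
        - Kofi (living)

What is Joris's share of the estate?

Joris receives £60,000.

Fenna first takes £50,000, leaving a balance of £1,200,000. Fenna then takes one-fifth of the balance (£240,000), for a total of £290,000. The remaining £960,000 passes to the descendants.
The descendants' portion (£960,000) is divided into 4 shares of £240,000: Uzoma takes £240,000; Lachlan's £240,000 share passes to Lachlan's issue; Lena's £240,000 share passes to Lena's issue; Odalys's £240,000 share passes to Odalys's issue.
Lachlan's share (£240,000) is divided into 2 shares of £120,000: Quinn and Efua each take £120,000.
Lena's share (£240,000) is divided into 4 shares of £60,000: Joris, Oren, Noor, and Dagny each take £60,000.
Odalys's share (£240,000) is divided into 2 shares of £120,000: Tavita and Kofi each take £120,000.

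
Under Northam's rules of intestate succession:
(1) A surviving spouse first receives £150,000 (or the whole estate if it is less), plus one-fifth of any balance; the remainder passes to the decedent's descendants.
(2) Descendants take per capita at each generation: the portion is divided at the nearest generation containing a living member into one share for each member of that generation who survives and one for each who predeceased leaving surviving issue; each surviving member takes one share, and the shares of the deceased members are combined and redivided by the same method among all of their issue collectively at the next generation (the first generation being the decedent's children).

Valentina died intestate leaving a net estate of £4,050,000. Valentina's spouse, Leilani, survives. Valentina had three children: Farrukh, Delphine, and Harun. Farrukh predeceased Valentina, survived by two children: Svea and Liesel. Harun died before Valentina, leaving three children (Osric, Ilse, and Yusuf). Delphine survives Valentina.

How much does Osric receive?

Osric receives £416,000.

Leilani first takes £150,000, leaving a balance of £3,900,000. Leilani then takes one-fifth of the balance (£780,000), for a total of £930,000. The remaining £3,120,000 passes to the descendants.
The descendants' portion (£3,120,000) is divided at the children's generation into 3 shares of £1,040,000. Delphine takes £1,040,000. The 2 shares of the deceased (Farrukh and Harun) are combined into a pool of £2,080,000.
That pool (£2,080,000) is divided at the grandchildren's generation equally among Svea, Liesel, Osric, Ilse, and Yusuf: £416,000 each.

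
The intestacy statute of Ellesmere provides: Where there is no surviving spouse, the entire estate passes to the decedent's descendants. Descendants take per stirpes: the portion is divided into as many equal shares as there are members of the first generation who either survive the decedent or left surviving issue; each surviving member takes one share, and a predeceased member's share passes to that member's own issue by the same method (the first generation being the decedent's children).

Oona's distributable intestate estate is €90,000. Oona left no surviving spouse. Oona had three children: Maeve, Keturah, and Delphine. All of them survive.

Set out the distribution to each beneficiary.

The entire €90,000 passes to the descendants.
That amount (€90,000) is divided into 3 shares of €30,000: Maeve, Keturah, and Delphine each take €30,000.

Maeve: €30,000; Keturah: €30,000; Delphine: €30,000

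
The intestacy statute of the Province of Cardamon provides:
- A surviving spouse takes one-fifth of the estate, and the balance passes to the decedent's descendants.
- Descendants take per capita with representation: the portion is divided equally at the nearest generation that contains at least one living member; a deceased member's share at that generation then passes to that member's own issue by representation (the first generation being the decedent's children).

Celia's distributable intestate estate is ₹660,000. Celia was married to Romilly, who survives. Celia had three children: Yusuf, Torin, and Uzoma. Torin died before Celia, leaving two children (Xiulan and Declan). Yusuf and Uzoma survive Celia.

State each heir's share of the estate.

Romilly takes one-fifth of ₹660,000 = ₹132,000. The remaining ₹528,000 passes to the descendants.
The descendants' portion (₹528,000) is divided into 3 shares of ₹176,000: Yusuf and Uzoma each take ₹176,000; Torin's ₹176,000 share passes to Torin's issue.
Torin's share (₹176,000) is divided into 2 shares of ₹88,000: Xiulan and Declan each take ₹88,000.

Romilly: ₹132,000; Yusuf: ₹176,000; Xiulan: ₹88,000; Declan: ₹88,000; Uzoma: ₹176,000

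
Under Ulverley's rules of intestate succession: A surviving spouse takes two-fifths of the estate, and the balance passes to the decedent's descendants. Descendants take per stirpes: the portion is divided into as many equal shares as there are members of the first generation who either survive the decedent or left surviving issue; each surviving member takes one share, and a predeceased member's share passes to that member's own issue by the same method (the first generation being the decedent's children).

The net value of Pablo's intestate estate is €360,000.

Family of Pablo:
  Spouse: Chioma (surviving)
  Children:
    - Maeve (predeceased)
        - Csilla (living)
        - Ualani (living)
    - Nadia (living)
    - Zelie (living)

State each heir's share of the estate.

Chioma: €144,000; Csilla: €36,000; Ualani: €36,000; Nadia: €72,000; Zelie: €72,000

Chioma takes two-fifths of €360,000 = €144,000. The remaining €216,000 passes to the descendants.
The descendants' portion (€216,000) is divided into 3 shares of €72,000: Nadia and Zelie each take €72,000; Maeve's €72,000 share passes to Maeve's issue.
Maeve's share (€72,000) is divided into 2 shares of €36,000: Csilla and Ualani each take €36,000.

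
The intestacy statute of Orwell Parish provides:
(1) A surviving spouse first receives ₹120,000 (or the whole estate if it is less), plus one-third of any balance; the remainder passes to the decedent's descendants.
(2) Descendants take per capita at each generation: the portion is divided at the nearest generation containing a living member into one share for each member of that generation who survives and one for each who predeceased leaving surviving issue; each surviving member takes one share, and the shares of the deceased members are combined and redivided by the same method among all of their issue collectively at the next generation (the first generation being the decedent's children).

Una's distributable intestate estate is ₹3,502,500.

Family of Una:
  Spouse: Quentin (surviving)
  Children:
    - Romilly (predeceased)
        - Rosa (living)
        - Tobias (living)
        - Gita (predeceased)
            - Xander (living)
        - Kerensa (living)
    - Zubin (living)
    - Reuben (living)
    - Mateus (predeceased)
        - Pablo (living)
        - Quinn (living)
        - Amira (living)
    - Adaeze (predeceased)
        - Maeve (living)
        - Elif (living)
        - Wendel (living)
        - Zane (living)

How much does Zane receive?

Zane receives ₹123,000.

Quentin first takes ₹120,000, leaving a balance of ₹3,382,500. Quentin then takes one-third of the balance (₹1,127,500), for a total of ₹1,247,500. The remaining ₹2,255,000 passes to the descendants.
The descendants' portion (₹2,255,000) is divided at the children's generation into 5 shares of ₹451,000. Zubin and Reuben each take ₹451,000. The 3 shares of the deceased (Romilly, Mateus, and Adaeze) are combined into a pool of ₹1,353,000.
That pool (₹1,353,000) is divided at the grandchildren's generation into 11 shares of ₹123,000. Rosa, Tobias, Kerensa, Pablo, Quinn, Amira, Maeve, Elif, Wendel, and Zane each take ₹123,000. The remaining share for the deceased Gita (₹123,000) is carried to the next generation.
That pool (₹123,000) passes entirely to Xander, the sole taker at the great-grandchildren's generation.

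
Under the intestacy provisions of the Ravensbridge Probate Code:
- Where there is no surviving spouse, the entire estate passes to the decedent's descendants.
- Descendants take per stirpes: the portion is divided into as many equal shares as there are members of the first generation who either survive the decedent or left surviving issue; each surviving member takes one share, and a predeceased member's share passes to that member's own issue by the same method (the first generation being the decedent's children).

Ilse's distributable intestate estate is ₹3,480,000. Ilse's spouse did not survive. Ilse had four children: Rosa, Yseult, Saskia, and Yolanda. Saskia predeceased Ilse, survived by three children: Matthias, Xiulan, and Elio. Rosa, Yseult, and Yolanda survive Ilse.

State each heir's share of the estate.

Rosa: ₹870,000; Yseult: ₹870,000; Matthias: ₹290,000; Xiulan: ₹290,000; Elio: ₹290,000; Yolanda: ₹870,000

The entire ₹3,480,000 passes to the descendants.
That amount (₹3,480,000) is divided into 4 shares of ₹870,000: Rosa, Yseult, and Yolanda each take ₹870,000; Saskia's ₹870,000 share passes to Saskia's issue.
Saskia's share (₹870,000) is divided into 3 shares of ₹290,000: Matthias, Xiulan, and Elio each take ₹290,000.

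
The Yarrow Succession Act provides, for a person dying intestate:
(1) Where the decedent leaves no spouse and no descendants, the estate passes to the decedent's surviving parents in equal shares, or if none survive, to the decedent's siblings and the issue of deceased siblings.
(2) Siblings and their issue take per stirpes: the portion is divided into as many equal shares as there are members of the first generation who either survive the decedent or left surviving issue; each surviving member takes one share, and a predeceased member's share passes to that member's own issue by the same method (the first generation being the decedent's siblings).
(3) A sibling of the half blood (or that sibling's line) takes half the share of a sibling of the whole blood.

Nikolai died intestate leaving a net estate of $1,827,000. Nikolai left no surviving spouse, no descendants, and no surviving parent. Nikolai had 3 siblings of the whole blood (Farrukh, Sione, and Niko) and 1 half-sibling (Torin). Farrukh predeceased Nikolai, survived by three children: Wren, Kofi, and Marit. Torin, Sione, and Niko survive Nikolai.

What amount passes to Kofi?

The entire $1,827,000 passes to the siblings and their issue.
Counting each half-blood sibling's line as half a unit, there are 7/2 units in $1,827,000, so one unit is $522,000. Whole-blood lines (Farrukh, Sione, and Niko) take $522,000 each; half-blood lines (Torin) take $261,000 each.
Farrukh's share ($522,000) is divided into 3 shares of $174,000: Wren, Kofi, and Marit each take $174,000.

Kofi receives $174,000.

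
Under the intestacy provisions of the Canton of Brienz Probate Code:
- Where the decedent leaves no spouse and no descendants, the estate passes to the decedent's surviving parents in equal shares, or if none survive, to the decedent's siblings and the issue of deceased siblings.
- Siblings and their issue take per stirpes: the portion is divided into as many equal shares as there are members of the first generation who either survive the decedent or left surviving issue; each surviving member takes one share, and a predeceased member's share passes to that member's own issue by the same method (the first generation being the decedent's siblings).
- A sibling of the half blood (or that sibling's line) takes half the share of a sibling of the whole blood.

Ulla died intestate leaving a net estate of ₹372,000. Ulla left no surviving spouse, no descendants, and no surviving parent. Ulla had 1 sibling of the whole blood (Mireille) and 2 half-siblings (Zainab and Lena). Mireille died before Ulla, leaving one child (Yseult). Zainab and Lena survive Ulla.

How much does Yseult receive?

The entire ₹372,000 passes to the siblings and their issue.
Counting each half-blood sibling's line as half a unit, there are 2 units in ₹372,000, so one unit is ₹186,000. Whole-blood lines (Mireille) take ₹186,000 each; half-blood lines (Zainab and Lena) take ₹93,000 each.
Mireille's share (₹186,000) passes entirely to Yseult.

Yseult receives ₹186,000.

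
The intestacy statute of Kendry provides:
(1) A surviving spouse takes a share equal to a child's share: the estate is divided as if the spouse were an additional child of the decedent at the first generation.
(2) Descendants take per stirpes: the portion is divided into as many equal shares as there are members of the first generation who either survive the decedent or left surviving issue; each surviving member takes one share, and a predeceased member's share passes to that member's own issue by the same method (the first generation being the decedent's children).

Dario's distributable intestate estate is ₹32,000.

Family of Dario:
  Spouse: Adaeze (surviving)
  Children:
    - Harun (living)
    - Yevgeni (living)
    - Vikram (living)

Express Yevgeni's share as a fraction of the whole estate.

Yevgeni receives 1/4 of the estate.

The spouse counts as an additional share at the children's level, so there are 4 primary shares of ₹8,000. Adaeze takes one such share (₹8,000).
The children's combined portion (₹24,000) is divided into 3 shares of ₹8,000: Harun, Yevgeni, and Vikram each take ₹8,000.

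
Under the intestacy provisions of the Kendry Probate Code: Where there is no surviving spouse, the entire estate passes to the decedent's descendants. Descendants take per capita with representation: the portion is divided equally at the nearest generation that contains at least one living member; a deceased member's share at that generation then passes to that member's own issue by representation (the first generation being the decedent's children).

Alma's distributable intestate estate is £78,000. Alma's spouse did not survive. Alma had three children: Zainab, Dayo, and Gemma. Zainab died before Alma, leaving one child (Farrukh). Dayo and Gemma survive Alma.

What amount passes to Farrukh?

Farrukh receives £26,000.

The entire £78,000 passes to the descendants.
That amount (£78,000) is divided into 3 shares of £26,000: Dayo and Gemma each take £26,000; Zainab's £26,000 share passes to Zainab's issue.
Zainab's share (£26,000) passes entirely to Farrukh.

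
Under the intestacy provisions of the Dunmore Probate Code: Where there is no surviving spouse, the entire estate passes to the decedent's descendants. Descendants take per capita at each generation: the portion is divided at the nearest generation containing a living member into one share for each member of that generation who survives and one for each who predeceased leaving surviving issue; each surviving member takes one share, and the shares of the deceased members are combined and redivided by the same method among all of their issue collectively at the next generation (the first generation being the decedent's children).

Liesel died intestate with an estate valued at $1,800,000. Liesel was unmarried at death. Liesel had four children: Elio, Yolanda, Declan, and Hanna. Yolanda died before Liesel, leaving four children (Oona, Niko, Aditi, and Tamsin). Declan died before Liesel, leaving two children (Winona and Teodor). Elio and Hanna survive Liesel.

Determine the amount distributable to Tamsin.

Tamsin receives $150,000.

The entire $1,800,000 passes to the descendants.
That amount ($1,800,000) is divided at the children's generation into 4 shares of $450,000. Elio and Hanna each take $450,000. The 2 shares of the deceased (Yolanda and Declan) are combined into a pool of $900,000.
That pool ($900,000) is divided at the grandchildren's generation equally among Oona, Niko, Aditi, Tamsin, Winona, and Teodor: $150,000 each.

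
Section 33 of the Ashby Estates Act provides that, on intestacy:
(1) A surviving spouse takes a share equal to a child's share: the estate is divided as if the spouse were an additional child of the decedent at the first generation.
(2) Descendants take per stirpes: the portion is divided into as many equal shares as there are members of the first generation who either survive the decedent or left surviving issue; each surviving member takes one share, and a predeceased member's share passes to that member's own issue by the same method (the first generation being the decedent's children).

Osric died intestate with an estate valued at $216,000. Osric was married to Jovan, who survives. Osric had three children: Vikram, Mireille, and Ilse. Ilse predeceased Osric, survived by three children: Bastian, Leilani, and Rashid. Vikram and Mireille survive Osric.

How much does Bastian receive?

Bastian receives $18,000.

The spouse counts as an additional share at the children's level, so there are 4 primary shares of $54,000. Jovan takes one such share ($54,000).
The children's combined portion ($162,000) is divided into 3 shares of $54,000: Vikram and Mireille each take $54,000; Ilse's $54,000 share passes to Ilse's issue.
Ilse's share ($54,000) is divided into 3 shares of $18,000: Bastian, Leilani, and Rashid each take $18,000.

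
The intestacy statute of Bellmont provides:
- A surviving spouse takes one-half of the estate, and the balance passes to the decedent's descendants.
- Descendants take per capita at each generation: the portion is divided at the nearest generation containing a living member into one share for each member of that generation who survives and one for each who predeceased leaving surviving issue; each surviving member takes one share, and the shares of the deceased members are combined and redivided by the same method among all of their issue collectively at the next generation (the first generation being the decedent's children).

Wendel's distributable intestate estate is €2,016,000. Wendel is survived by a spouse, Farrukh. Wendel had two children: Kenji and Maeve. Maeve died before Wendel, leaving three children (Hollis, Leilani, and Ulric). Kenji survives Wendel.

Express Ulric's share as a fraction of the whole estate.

Farrukh takes one-half of €2,016,000 = €1,008,000. The remaining €1,008,000 passes to the descendants.
The descendants' portion (€1,008,000) is divided at the children's generation into 2 shares of €504,000. Kenji takes €504,000. The remaining share for the deceased Maeve (€504,000) is carried to the next generation.
That pool (€504,000) is divided at the grandchildren's generation equally among Hollis, Leilani, and Ulric: €168,000 each.

Ulric receives 1/12 of the estate.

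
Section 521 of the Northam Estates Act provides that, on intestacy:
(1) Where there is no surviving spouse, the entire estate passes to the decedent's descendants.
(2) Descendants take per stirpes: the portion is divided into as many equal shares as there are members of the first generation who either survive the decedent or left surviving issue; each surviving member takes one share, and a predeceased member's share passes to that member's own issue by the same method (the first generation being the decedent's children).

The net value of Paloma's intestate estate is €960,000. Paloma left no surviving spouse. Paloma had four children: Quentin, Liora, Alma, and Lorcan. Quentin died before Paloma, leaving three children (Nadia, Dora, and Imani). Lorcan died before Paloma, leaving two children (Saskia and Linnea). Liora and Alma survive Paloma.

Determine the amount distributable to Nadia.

The entire €960,000 passes to the descendants.
That amount (€960,000) is divided into 4 shares of €240,000: Liora and Alma each take €240,000; Quentin's €240,000 share passes to Quentin's issue; Lorcan's €240,000 share passes to Lorcan's issue.
Quentin's share (€240,000) is divided into 3 shares of €80,000: Nadia, Dora, and Imani each take €80,000.
Lorcan's share (€240,000) is divided into 2 shares of €120,000: Saskia and Linnea each take €120,000.

Nadia receives €80,000.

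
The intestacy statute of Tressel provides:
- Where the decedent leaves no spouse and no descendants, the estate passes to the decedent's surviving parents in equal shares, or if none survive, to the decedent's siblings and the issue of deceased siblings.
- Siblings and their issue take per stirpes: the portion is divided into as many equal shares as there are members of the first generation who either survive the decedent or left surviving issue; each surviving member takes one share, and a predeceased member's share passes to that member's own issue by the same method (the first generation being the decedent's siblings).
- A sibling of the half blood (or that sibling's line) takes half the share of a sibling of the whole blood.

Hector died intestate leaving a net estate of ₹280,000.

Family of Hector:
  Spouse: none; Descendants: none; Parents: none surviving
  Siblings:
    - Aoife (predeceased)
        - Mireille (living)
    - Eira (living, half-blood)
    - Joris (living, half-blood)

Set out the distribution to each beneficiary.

The entire ₹280,000 passes to the siblings and their issue.
Counting each half-blood sibling's line as half a unit, there are 2 units in ₹280,000, so one unit is ₹140,000. Whole-blood lines (Aoife) take ₹140,000 each; half-blood lines (Eira and Joris) take ₹70,000 each.
Aoife's share (₹140,000) passes entirely to Mireille.

Mireille: ₹140,000; Eira: ₹70,000; Joris: ₹70,000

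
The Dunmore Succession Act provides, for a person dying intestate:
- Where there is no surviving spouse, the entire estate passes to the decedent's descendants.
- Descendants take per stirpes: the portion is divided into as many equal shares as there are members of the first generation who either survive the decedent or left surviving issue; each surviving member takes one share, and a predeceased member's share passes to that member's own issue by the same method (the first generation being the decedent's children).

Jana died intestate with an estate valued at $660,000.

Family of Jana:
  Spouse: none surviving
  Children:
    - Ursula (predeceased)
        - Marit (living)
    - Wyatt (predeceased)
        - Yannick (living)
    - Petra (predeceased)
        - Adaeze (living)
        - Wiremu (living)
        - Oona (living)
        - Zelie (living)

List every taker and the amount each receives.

Marit: $220,000; Yannick: $220,000; Adaeze: $55,000; Wiremu: $55,000; Oona: $55,000; Zelie: $55,000

The entire $660,000 passes to the descendants.
That amount ($660,000) is divided into 3 shares of $220,000: Ursula's $220,000 share passes to Ursula's issue; Wyatt's $220,000 share passes to Wyatt's issue; Petra's $220,000 share passes to Petra's issue.
Ursula's share ($220,000) passes entirely to Marit.
Wyatt's share ($220,000) passes entirely to Yannick.
Petra's share ($220,000) is divided into 4 shares of $55,000: Adaeze, Wiremu, Oona, and Zelie each take $55,000.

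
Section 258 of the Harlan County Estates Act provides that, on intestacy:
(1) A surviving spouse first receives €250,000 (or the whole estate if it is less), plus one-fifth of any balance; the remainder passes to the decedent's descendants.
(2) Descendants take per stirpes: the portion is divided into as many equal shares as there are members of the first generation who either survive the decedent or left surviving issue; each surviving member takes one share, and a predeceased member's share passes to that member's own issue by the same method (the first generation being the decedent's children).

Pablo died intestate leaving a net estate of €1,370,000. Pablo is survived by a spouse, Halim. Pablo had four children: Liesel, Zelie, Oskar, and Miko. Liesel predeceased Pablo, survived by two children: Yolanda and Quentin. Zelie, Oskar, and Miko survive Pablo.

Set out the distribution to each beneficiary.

Halim first takes €250,000, leaving a balance of €1,120,000. Halim then takes one-fifth of the balance (€224,000), for a total of €474,000. The remaining €896,000 passes to the descendants.
The descendants' portion (€896,000) is divided into 4 shares of €224,000: Zelie, Oskar, and Miko each take €224,000; Liesel's €224,000 share passes to Liesel's issue.
Liesel's share (€224,000) is divided into 2 shares of €112,000: Yolanda and Quentin each take €112,000.

Halim: €474,000; Yolanda: €112,000; Quentin: €112,000; Zelie: €224,000; Oskar: €224,000; Miko: €224,000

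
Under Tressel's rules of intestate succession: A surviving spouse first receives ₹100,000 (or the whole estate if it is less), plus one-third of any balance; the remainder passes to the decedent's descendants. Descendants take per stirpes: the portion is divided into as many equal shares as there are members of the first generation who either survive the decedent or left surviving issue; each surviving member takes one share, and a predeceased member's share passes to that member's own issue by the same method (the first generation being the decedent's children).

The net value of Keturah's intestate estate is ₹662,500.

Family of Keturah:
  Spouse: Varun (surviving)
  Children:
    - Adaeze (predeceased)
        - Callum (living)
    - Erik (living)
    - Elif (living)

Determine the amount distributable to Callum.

Varun first takes ₹100,000, leaving a balance of ₹562,500. Varun then takes one-third of the balance (₹187,500), for a total of ₹287,500. The remaining ₹375,000 passes to the descendants.
The descendants' portion (₹375,000) is divided into 3 shares of ₹125,000: Erik and Elif each take ₹125,000; Adaeze's ₹125,000 share passes to Adaeze's issue.
Adaeze's share (₹125,000) passes entirely to Callum.

Callum receives ₹125,000.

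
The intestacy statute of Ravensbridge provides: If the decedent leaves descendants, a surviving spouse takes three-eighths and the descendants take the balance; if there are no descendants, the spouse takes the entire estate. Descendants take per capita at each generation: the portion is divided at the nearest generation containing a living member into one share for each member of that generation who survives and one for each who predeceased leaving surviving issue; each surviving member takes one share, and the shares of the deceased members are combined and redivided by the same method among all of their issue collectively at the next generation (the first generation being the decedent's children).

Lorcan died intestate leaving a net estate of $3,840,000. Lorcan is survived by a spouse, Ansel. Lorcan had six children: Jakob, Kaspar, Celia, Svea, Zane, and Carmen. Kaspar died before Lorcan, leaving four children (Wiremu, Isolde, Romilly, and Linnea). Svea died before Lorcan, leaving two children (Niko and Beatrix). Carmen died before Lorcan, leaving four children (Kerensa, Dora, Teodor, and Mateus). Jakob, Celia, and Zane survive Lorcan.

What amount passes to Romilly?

Ansel takes three-eighths of $3,840,000 = $1,440,000. The remaining $2,400,000 passes to the descendants.
The descendants' portion ($2,400,000) is divided at the children's generation into 6 shares of $400,000. Jakob, Celia, and Zane each take $400,000. The 3 shares of the deceased (Kaspar, Svea, and Carmen) are combined into a pool of $1,200,000.
That pool ($1,200,000) is divided at the grandchildren's generation equally among Wiremu, Isolde, Romilly, Linnea, Niko, Beatrix, Kerensa, Dora, Teodor, and Mateus: $120,000 each.

Romilly receives $120,000.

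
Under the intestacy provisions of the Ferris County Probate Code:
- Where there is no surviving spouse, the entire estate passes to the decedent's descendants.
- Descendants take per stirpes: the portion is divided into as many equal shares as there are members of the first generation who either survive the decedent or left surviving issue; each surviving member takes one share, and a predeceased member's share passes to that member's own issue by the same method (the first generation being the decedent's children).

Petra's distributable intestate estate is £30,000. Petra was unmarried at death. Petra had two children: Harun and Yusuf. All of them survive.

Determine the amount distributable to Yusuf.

The entire £30,000 passes to the descendants.
That amount (£30,000) is divided into 2 shares of £15,000: Harun and Yusuf each take £15,000.

Yusuf receives £15,000.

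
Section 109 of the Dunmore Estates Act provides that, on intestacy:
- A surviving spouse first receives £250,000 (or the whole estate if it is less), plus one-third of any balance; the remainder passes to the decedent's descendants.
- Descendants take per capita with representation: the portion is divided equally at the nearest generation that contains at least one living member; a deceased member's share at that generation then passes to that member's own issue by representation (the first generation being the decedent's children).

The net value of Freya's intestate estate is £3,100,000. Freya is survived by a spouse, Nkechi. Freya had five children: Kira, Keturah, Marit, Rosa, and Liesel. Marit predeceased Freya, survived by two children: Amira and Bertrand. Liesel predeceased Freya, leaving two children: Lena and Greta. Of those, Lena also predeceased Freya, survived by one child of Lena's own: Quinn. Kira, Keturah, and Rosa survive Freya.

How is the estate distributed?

Nkechi first takes £250,000, leaving a balance of £2,850,000. Nkechi then takes one-third of the balance (£950,000), for a total of £1,200,000. The remaining £1,900,000 passes to the descendants.
The descendants' portion (£1,900,000) is divided into 5 shares of £380,000: Kira, Keturah, and Rosa each take £380,000; Marit's £380,000 share passes to Marit's issue; Liesel's £380,000 share passes to Liesel's issue.
Marit's share (£380,000) is divided into 2 shares of £190,000: Amira and Bertrand each take £190,000.
Liesel's share (£380,000) is divided into 2 shares of £190,000: Greta takes £190,000; Lena's £190,000 share passes to Lena's issue.
Lena's share (£190,000) passes entirely to Quinn.

Nkechi: £1,200,000; Kira: £380,000; Keturah: £380,000; Amira: £190,000; Bertrand: £190,000; Rosa: £380,000; Quinn: £190,000; Greta: £190,000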